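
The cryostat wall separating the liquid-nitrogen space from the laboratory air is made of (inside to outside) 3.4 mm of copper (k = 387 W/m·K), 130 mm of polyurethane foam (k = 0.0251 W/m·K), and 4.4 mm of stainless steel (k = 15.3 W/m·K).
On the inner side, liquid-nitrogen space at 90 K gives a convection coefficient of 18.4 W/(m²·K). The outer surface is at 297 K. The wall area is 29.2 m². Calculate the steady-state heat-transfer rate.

Q ≈ 1150 W

Thermal resistances in series:
R_inner film = 1/(h_i·A) = 1/(18.4×29.2) = 0.001861 K/W
R_copper = L/(kA) = 0.0034/(387×29.2) = 3.009×10^-7 K/W
R_polyurethane foam = L/(kA) = 0.13/(0.0251×29.2) = 0.1774 K/W
R_stainless steel = L/(kA) = 0.0044/(15.3×29.2) = 9.849×10^-6 K/W
R_total = 0.1792 K/W
Q = ΔT / R_total = 207 / 0.1792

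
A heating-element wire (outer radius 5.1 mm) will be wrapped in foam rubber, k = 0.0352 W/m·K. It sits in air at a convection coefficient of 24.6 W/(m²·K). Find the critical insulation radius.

r_cr ≈ 1.43 mm

For a cylinder r_cr = k/h = 0.0352/24.6
r_cr = 1.43 mm; since the bare radius (5.1 mm) is above r_cr, any added insulation will reduce heat loss.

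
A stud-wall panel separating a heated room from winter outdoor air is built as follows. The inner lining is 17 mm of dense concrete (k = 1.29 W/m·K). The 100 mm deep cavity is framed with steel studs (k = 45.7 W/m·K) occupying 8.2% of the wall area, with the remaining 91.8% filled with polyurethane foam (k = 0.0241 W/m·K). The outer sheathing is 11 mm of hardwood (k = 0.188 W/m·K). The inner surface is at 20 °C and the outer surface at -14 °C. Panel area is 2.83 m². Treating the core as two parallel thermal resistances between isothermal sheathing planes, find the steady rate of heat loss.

Q ≈ 980 W

Sheathing layers in series; stud and cavity paths in parallel between them.
R_inner = 0.017/(1.29×2.83) = 0.004657 K/W
R_stud  = 0.1/(45.7×0.082×2.83) = 0.009429 K/W
R_cav   = 0.1/(0.0241×0.918×2.83) = 1.597 K/W
1/R_core = 1/R_stud + 1/R_cav → R_core = 0.009374 K/W
R_outer = 0.011/(0.188×2.83) = 0.02068 K/W
R_total = 0.03471 K/W
Q = ΔT/R_total = 34/0.03471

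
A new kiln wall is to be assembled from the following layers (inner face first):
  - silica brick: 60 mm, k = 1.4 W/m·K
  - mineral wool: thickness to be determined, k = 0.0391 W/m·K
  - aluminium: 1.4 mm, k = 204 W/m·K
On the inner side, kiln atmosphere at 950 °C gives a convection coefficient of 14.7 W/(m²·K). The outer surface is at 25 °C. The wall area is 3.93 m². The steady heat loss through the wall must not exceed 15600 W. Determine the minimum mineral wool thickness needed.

Using the resistance-network approach (series):
R_inner film = 1/(h_i·A) = 1/(14.7×3.93) = 0.01731 K/W
R_silica brick = L/(kA) = 0.06/(1.4×3.93) = 0.01091 K/W
R_aluminium = L/(kA) = 0.0014/(204×3.93) = 1.746×10^-6 K/W
Sum of the known resistances R_other = 0.02822 K/W
Required total resistance R_tot = ΔT/Q_allow = 925/15600 = 0.05929 K/W
R_mineral wool = R_tot − R_other = 0.03108 K/W
L = R·k·A = 0.03108×0.0391×3.93

L ≈ 4.78 mm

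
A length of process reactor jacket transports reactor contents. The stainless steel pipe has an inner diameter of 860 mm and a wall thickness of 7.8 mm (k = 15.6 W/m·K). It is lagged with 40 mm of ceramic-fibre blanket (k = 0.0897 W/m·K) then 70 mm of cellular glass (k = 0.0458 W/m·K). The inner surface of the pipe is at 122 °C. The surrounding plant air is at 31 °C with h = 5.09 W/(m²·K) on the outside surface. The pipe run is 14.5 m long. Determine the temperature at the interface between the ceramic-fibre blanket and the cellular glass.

For a radial system each layer contributes R = ln(r_out/r_in)/(2πkL); films add R = 1/(hA).
R_stainless steel pipe wall = ln(437.8/430)/(2π×15.6×14.5) = 1.265×10^-5 K/W
R_ceramic-fibre blanket = ln(477.8/437.8)/(2π×0.0897×14.5) = 0.0107 K/W
R_cellular glass = ln(547.8/477.8)/(2π×0.0458×14.5) = 0.03277 K/W
R_outer film = 1/(h_o·2πr_oL) = 1/(5.09×2π×0.5478×14.5) = 0.003937 K/W
R_total = 0.04741 K/W
Q = ΔT/R_total = 91/0.04741
Q = 1920 W
T_interface = T_inner − Q·ΣR(inner→interface) = 122 − 1920×0.01071

T ≈ 101 °C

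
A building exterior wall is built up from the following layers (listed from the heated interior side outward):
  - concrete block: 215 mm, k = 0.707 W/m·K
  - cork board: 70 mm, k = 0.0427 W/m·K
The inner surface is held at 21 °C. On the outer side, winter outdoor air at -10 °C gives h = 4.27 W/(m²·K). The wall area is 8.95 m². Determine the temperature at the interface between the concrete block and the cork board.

T ≈ 16.7 °C

Series thermal resistances:
R_concrete block = L/(kA) = 0.215/(0.707×8.95) = 0.03398 K/W
R_cork board = L/(kA) = 0.07/(0.0427×8.95) = 0.1832 K/W
R_outer film = 1/(h_o·A) = 1/(4.27×8.95) = 0.02617 K/W
R_total = 0.2433 K/W;  Q = ΔT/R_total = 31/0.2433 = 127.4 W
T_interface = T_inner − Q·ΣR(inner→interface) = 21 − 127×0.03398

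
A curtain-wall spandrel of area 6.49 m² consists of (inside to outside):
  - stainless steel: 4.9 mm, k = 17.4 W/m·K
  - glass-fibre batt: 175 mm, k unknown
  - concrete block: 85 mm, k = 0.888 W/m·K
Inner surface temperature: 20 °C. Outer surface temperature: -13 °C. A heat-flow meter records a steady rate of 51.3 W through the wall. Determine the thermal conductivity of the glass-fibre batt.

Thermal resistances in series:
R_stainless steel = L/(kA) = 0.0049/(17.4×6.49) = 4.339×10^-5 K/W
R_concrete block = L/(kA) = 0.085/(0.888×6.49) = 0.01475 K/W
Sum of known resistances R_other = 0.01479 K/W
Total R = ΔT/Q = 33/51.3 = 0.6433 K/W
R_glass-fibre batt = R_total − R_other = 0.6285 K/W
k = L/(R·A) = 0.175/(0.6285×6.49)

k ≈ 0.0429 W/(m·K)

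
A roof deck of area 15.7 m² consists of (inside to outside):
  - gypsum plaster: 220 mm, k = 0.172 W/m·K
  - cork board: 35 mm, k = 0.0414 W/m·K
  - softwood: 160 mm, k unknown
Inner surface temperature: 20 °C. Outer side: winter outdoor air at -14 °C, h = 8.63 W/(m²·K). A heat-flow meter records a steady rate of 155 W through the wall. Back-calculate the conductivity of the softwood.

k ≈ 0.133 W/(m·K)

Using the resistance-network approach (series):
R_gypsum plaster = L/(kA) = 0.22/(0.172×15.7) = 0.08147 K/W
R_cork board = L/(kA) = 0.035/(0.0414×15.7) = 0.05385 K/W
R_outer film = 1/(h_o·A) = 1/(8.63×15.7) = 0.007381 K/W
Sum of known resistances R_other = 0.1427 K/W
Total R = ΔT/Q = 34/155 = 0.2194 K/W
R_softwood = R_total − R_other = 0.07666 K/W
k = L/(R·A) = 0.16/(0.07666×15.7)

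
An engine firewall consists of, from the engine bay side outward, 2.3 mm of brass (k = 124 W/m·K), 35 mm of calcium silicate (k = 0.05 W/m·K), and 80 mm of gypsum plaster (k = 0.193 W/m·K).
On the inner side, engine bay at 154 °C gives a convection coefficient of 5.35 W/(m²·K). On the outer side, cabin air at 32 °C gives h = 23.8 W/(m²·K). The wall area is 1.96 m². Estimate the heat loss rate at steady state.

Series thermal resistances:
R_inner film = 1/(h_i·A) = 1/(5.35×1.96) = 0.09537 K/W
R_brass = L/(kA) = 0.0023/(124×1.96) = 9.463×10^-6 K/W
R_calcium silicate = L/(kA) = 0.035/(0.05×1.96) = 0.3571 K/W
R_gypsum plaster = L/(kA) = 0.08/(0.193×1.96) = 0.2115 K/W
R_outer film = 1/(h_o·A) = 1/(23.8×1.96) = 0.02144 K/W
R_total = 0.6854 K/W
Q = ΔT / R_total = 122 / 0.6854

Q ≈ 178 W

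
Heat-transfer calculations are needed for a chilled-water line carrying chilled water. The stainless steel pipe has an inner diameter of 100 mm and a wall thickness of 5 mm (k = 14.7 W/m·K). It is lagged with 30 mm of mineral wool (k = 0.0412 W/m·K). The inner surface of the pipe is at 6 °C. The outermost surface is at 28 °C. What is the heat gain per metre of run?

Radial resistances (cylindrical: R_cond = ln(r_o/r_i)/(2πkL), R_conv = 1/(h·2πrL)):
R_stainless steel pipe wall = ln(55/50)/(2π×14.7×1) = 0.001032 K/W
R_mineral wool = ln(85/55)/(2π×0.0412×1) = 1.682 K/W
R_total = 1.683 K/W
Q = ΔT/R_total = 22/1.683

q′ ≈ 13.1 W/m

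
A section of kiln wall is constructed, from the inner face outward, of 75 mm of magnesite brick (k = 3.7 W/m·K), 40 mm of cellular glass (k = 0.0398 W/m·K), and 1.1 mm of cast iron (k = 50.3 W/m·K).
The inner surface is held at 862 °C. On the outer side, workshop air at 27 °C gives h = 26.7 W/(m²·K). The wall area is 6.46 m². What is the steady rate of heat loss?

Treating each layer as a thermal resistance in series:
R_magnesite brick = L/(kA) = 0.075/(3.7×6.46) = 0.003138 K/W
R_cellular glass = L/(kA) = 0.04/(0.0398×6.46) = 0.1556 K/W
R_cast iron = L/(kA) = 0.0011/(50.3×6.46) = 3.385×10^-6 K/W
R_outer film = 1/(h_o·A) = 1/(26.7×6.46) = 0.005798 K/W
R_total = 0.1645 K/W
Q = ΔT / R_total = 835 / 0.1645

Q ≈ 5080 W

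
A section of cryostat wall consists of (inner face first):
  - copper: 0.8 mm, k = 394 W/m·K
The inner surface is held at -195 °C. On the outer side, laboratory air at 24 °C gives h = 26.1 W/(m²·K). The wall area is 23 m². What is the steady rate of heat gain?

Treating each layer as a thermal resistance in series:
R_copper = L/(kA) = 0.0008/(394×23) = 8.828×10^-8 K/W
R_outer film = 1/(h_o·A) = 1/(26.1×23) = 0.001666 K/W
R_total = 0.001666 K/W
Q = ΔT / R_total = 219 / 0.001666

Q ≈ 131000 W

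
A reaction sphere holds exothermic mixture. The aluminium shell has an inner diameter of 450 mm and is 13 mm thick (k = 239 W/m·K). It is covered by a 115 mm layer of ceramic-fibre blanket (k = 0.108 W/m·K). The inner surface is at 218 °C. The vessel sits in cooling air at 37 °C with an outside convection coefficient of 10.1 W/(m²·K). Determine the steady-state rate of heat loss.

For a spherical shell R = (1/r₁ − 1/r₂)/(4πk); film R = 1/(h·4πr²). In series:
R_aluminium shell = (1/0.225 − 1/0.238)/(4π×239) = 8.083×10^-5 K/W
R_ceramic-fibre blanket = (1/0.238 − 1/0.353)/(4π×0.108) = 1.009 K/W
R_outer film = 1/(h·4πr_o²) = 1/(10.1×4π×0.353²) = 0.06323 K/W
R_total = 1.072 K/W
Q = ΔT/R_total = 181/1.072

Q ≈ 169 W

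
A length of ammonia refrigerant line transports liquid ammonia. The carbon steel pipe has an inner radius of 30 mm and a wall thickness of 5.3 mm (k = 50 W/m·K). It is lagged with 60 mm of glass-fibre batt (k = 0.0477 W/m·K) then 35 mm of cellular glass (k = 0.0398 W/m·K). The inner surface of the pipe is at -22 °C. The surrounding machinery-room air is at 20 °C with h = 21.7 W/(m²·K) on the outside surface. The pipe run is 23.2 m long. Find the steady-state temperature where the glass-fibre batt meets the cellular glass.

For a radial system each layer contributes R = ln(r_out/r_in)/(2πkL); films add R = 1/(hA).
R_carbon steel pipe wall = ln(35.3/30)/(2π×50×23.2) = 2.232×10^-5 K/W
R_glass-fibre batt = ln(95.3/35.3)/(2π×0.0477×23.2) = 0.1428 K/W
R_cellular glass = ln(130.3/95.3)/(2π×0.0398×23.2) = 0.05392 K/W
R_outer film = 1/(h_o·2πr_oL) = 1/(21.7×2π×0.1303×23.2) = 0.002426 K/W
R_total = 0.1992 K/W
Q = ΔT/R_total = 42/0.1992
Q = 211 W
T_interface = T_inner + Q·ΣR(inner→interface) = -22 + 211×0.1429

T ≈ 8.12 °C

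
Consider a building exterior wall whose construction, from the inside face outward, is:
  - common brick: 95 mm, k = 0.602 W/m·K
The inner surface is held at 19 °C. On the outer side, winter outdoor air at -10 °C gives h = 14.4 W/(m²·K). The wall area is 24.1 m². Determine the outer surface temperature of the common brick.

T ≈ -1.14 °C

Model the wall as resistances in series:
R_common brick = L/(kA) = 0.095/(0.602×24.1) = 0.006548 K/W
R_outer film = 1/(h_o·A) = 1/(14.4×24.1) = 0.002882 K/W
R_total = 0.00943 K/W;  Q = ΔT/R_total = 29/0.00943 = 3075 W
T_interface = T_inner − Q·ΣR(inner→interface) = 19 − 3080×0.006548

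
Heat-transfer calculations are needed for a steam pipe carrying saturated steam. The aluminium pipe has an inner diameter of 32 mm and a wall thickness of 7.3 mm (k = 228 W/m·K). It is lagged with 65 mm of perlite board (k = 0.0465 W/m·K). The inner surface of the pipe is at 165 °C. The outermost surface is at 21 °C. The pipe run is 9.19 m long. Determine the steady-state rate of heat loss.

Q ≈ 290 W

For a radial system each layer contributes R = ln(r_out/r_in)/(2πkL); films add R = 1/(hA).
R_aluminium pipe wall = ln(23.3/16)/(2π×228×9.19) = 2.855×10^-5 K/W
R_perlite board = ln(88.3/23.3)/(2π×0.0465×9.19) = 0.4962 K/W
R_total = 0.4962 K/W
Q = ΔT/R_total = 144/0.4962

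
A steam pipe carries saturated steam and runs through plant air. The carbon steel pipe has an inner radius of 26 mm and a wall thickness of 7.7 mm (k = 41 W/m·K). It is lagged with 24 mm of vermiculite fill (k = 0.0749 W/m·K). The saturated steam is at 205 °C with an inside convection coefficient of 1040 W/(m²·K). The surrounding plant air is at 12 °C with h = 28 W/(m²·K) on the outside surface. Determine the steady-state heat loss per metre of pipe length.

q′ ≈ 155 W/m

For a radial system each layer contributes R = ln(r_out/r_in)/(2πkL); films add R = 1/(hA).
R_inner film = 1/(h_i·2πr₁L) = 1/(1040×2π×0.026×1) = 0.005886 K/W
R_carbon steel pipe wall = ln(33.7/26)/(2π×41×1) = 0.001007 K/W
R_vermiculite fill = ln(57.7/33.7)/(2π×0.0749×1) = 1.143 K/W
R_outer film = 1/(h_o·2πr_oL) = 1/(28×2π×0.0577×1) = 0.09851 K/W
R_total = 1.248 K/W
Q = ΔT/R_total = 193/1.248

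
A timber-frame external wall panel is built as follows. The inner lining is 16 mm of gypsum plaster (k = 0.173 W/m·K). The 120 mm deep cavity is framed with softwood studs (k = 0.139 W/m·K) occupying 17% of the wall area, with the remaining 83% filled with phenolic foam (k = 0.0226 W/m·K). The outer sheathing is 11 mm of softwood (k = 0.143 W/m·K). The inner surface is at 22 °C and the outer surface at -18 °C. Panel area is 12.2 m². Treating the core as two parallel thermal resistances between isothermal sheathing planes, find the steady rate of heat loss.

Q ≈ 163 W

Sheathing layers in series; stud and cavity paths in parallel between them.
R_inner = 0.016/(0.173×12.2) = 0.007581 K/W
R_stud  = 0.12/(0.139×0.17×12.2) = 0.4163 K/W
R_cav   = 0.12/(0.0226×0.83×12.2) = 0.5244 K/W
1/R_core = 1/R_stud + 1/R_cav → R_core = 0.232 K/W
R_outer = 0.011/(0.143×12.2) = 0.006305 K/W
R_total = 0.2459 K/W
Q = ΔT/R_total = 40/0.2459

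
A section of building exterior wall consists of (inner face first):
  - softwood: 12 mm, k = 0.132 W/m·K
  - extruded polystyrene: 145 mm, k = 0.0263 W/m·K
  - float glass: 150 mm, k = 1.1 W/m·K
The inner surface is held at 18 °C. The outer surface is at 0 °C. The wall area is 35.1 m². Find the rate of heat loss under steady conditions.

Using the resistance-network approach (series):
R_softwood = L/(kA) = 0.012/(0.132×35.1) = 0.00259 K/W
R_extruded polystyrene = L/(kA) = 0.145/(0.0263×35.1) = 0.1571 K/W
R_float glass = L/(kA) = 0.15/(1.1×35.1) = 0.003885 K/W
R_total = 0.1635 K/W
Q = ΔT / R_total = 18 / 0.1635

Q ≈ 110 W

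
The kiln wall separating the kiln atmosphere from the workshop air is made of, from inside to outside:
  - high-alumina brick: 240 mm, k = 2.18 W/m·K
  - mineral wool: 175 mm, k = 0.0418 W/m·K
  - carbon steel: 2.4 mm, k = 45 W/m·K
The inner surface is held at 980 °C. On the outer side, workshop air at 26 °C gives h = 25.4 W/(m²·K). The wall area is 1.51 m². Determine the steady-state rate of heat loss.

Q ≈ 332 W

Using the resistance-network approach (series):
R_high-alumina brick = L/(kA) = 0.24/(2.18×1.51) = 0.07291 K/W
R_mineral wool = L/(kA) = 0.175/(0.0418×1.51) = 2.773 K/W
R_carbon steel = L/(kA) = 0.0024/(45×1.51) = 3.532×10^-5 K/W
R_outer film = 1/(h_o·A) = 1/(25.4×1.51) = 0.02607 K/W
R_total = 2.872 K/W
Q = ΔT / R_total = 954 / 2.872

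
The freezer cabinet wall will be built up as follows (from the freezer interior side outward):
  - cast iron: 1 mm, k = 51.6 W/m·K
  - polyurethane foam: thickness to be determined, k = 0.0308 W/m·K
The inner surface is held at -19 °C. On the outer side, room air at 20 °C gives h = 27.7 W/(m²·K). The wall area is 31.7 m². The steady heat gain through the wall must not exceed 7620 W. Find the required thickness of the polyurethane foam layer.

L ≈ 3.88 mm

Treating each layer as a thermal resistance in series:
R_cast iron = L/(kA) = 0.001/(51.6×31.7) = 6.114×10^-7 K/W
R_outer film = 1/(h_o·A) = 1/(27.7×31.7) = 0.001139 K/W
Sum of the known resistances R_other = 0.001139 K/W
Required total resistance R_tot = ΔT/Q_allow = 39/7620 = 0.005118 K/W
R_polyurethane foam = R_tot − R_other = 0.003979 K/W
L = R·k·A = 0.003979×0.0308×31.7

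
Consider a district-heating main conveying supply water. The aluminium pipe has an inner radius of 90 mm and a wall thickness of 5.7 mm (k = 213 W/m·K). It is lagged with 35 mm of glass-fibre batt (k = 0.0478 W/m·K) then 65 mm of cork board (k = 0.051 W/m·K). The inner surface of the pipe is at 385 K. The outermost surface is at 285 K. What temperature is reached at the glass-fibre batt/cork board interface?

Radial resistances (cylindrical: R_cond = ln(r_o/r_i)/(2πkL), R_conv = 1/(h·2πrL)):
R_aluminium pipe wall = ln(95.7/90)/(2π×213×1) = 4.588×10^-5 K/W
R_glass-fibre batt = ln(130.7/95.7)/(2π×0.0478×1) = 1.038 K/W
R_cork board = ln(195.7/130.7)/(2π×0.051×1) = 1.26 K/W
R_total = 2.298 K/W
Q = ΔT/R_total = 100/2.298
Q = 43.5 W/m
T_interface = T_inner − Q·ΣR(inner→interface) = 385 − 43.5×1.038

T ≈ 340 K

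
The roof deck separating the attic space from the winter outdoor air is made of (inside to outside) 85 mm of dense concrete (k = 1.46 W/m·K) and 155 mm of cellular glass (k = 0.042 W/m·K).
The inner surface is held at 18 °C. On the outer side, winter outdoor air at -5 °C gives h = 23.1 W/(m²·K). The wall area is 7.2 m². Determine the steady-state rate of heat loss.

Q ≈ 43.7 W

Model the wall as resistances in series:
R_dense concrete = L/(kA) = 0.085/(1.46×7.2) = 0.008086 K/W
R_cellular glass = L/(kA) = 0.155/(0.042×7.2) = 0.5126 K/W
R_outer film = 1/(h_o·A) = 1/(23.1×7.2) = 0.006013 K/W
R_total = 0.5267 K/W
Q = ΔT / R_total = 23 / 0.5267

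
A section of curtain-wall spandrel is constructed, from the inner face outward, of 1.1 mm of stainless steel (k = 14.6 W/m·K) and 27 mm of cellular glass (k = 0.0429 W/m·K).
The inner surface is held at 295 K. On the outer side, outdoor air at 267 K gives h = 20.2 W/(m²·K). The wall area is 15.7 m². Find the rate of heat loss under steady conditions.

Q ≈ 647 W

Using the resistance-network approach (series):
R_stainless steel = L/(kA) = 0.0011/(14.6×15.7) = 4.799×10^-6 K/W
R_cellular glass = L/(kA) = 0.027/(0.0429×15.7) = 0.04009 K/W
R_outer film = 1/(h_o·A) = 1/(20.2×15.7) = 0.003153 K/W
R_total = 0.04325 K/W
Q = ΔT / R_total = 28 / 0.04325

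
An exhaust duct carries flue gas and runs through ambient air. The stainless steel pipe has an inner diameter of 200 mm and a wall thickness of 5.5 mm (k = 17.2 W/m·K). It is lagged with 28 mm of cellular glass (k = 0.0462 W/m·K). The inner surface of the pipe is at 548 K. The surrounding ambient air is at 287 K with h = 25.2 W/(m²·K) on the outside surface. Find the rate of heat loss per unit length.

q′ ≈ 304 W/m

Per-layer cylindrical resistances, series-summed:
R_stainless steel pipe wall = ln(105.5/100)/(2π×17.2×1) = 4.954×10^-4 K/W
R_cellular glass = ln(133.5/105.5)/(2π×0.0462×1) = 0.8109 K/W
R_outer film = 1/(h_o·2πr_oL) = 1/(25.2×2π×0.1335×1) = 0.04731 K/W
R_total = 0.8587 K/W
Q = ΔT/R_total = 261/0.8587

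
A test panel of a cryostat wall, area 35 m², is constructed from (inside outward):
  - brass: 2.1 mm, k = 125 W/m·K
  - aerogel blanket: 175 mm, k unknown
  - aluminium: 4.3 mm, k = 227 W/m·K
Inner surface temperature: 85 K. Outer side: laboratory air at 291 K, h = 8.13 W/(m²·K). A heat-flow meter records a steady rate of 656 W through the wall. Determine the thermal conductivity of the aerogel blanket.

Treating each layer as a thermal resistance in series:
R_brass = L/(kA) = 0.0021/(125×35) = 4.8×10^-7 K/W
R_aluminium = L/(kA) = 0.0043/(227×35) = 5.412×10^-7 K/W
R_outer film = 1/(h_o·A) = 1/(8.13×35) = 0.003514 K/W
Sum of known resistances R_other = 0.003515 K/W
Total R = ΔT/Q = 206/656 = 0.314 K/W
R_aerogel blanket = R_total − R_other = 0.3105 K/W
k = L/(R·A) = 0.175/(0.3105×35)

k ≈ 0.0161 W/(m·K)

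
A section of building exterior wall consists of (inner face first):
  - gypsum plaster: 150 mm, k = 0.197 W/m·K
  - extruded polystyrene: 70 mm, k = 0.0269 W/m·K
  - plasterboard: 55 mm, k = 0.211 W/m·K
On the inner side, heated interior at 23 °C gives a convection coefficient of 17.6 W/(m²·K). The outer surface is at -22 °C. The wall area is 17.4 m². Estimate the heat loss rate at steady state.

Q ≈ 213 W

Using the resistance-network approach (series):
R_inner film = 1/(h_i·A) = 1/(17.6×17.4) = 0.003265 K/W
R_gypsum plaster = L/(kA) = 0.15/(0.197×17.4) = 0.04376 K/W
R_extruded polystyrene = L/(kA) = 0.07/(0.0269×17.4) = 0.1496 K/W
R_plasterboard = L/(kA) = 0.055/(0.211×17.4) = 0.01498 K/W
R_total = 0.2116 K/W
Q = ΔT / R_total = 45 / 0.2116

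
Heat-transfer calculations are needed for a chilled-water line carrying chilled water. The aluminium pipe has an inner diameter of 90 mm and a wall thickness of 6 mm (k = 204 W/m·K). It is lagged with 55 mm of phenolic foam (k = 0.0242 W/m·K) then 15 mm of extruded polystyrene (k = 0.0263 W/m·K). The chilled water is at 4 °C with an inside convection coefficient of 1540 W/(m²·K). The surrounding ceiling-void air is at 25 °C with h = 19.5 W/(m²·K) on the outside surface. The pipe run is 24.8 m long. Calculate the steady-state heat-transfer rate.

Q ≈ 91.7 W

For a radial system each layer contributes R = ln(r_out/r_in)/(2πkL); films add R = 1/(hA).
R_inner film = 1/(h_i·2πr₁L) = 1/(1540×2π×0.045×24.8) = 9.261×10^-5 K/W
R_aluminium pipe wall = ln(51/45)/(2π×204×24.8) = 3.937×10^-6 K/W
R_phenolic foam = ln(106/51)/(2π×0.0242×24.8) = 0.194 K/W
R_extruded polystyrene = ln(121/106)/(2π×0.0263×24.8) = 0.0323 K/W
R_outer film = 1/(h_o·2πr_oL) = 1/(19.5×2π×0.121×24.8) = 0.00272 K/W
R_total = 0.2291 K/W
Q = ΔT/R_total = 21/0.2291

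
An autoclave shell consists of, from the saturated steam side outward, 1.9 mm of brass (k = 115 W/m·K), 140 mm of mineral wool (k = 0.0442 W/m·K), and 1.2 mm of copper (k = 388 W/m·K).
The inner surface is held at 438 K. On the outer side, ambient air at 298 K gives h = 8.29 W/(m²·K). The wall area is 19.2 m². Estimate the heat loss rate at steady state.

Treating each layer as a thermal resistance in series:
R_brass = L/(kA) = 0.0019/(115×19.2) = 8.605×10^-7 K/W
R_mineral wool = L/(kA) = 0.14/(0.0442×19.2) = 0.165 K/W
R_copper = L/(kA) = 0.0012/(388×19.2) = 1.611×10^-7 K/W
R_outer film = 1/(h_o·A) = 1/(8.29×19.2) = 0.006283 K/W
R_total = 0.1713 K/W
Q = ΔT / R_total = 140 / 0.1713

Q ≈ 818 W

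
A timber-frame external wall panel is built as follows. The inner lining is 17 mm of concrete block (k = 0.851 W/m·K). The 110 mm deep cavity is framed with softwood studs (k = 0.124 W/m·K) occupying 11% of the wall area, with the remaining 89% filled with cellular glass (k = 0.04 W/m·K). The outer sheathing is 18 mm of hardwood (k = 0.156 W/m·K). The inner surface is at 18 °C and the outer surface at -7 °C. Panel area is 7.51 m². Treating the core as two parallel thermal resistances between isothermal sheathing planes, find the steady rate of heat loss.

Sheathing layers in series; stud and cavity paths in parallel between them.
R_inner = 0.017/(0.851×7.51) = 0.00266 K/W
R_stud  = 0.11/(0.124×0.11×7.51) = 1.074 K/W
R_cav   = 0.11/(0.04×0.89×7.51) = 0.4114 K/W
1/R_core = 1/R_stud + 1/R_cav → R_core = 0.2975 K/W
R_outer = 0.018/(0.156×7.51) = 0.01536 K/W
R_total = 0.3155 K/W
Q = ΔT/R_total = 25/0.3155

Q ≈ 79.2 W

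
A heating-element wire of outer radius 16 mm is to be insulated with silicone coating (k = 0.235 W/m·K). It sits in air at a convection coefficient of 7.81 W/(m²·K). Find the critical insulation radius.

r_cr ≈ 30.1 mm

For a cylinder r_cr = k/h = 0.235/7.81
r_cr = 30.1 mm; since the bare radius (16 mm) is below r_cr, adding a thin layer of insulation will *increase* heat loss.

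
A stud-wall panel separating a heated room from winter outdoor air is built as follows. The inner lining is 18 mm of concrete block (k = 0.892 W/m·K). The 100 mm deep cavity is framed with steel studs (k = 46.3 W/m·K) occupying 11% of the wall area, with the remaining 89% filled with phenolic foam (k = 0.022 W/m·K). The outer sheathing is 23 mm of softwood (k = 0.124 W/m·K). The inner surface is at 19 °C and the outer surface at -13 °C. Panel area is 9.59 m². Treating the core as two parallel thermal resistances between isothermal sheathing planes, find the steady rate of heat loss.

Sheathing layers in series; stud and cavity paths in parallel between them.
R_inner = 0.018/(0.892×9.59) = 0.002104 K/W
R_stud  = 0.1/(46.3×0.11×9.59) = 0.002047 K/W
R_cav   = 0.1/(0.022×0.89×9.59) = 0.5326 K/W
1/R_core = 1/R_stud + 1/R_cav → R_core = 0.00204 K/W
R_outer = 0.023/(0.124×9.59) = 0.01934 K/W
R_total = 0.02349 K/W
Q = ΔT/R_total = 32/0.02349

Q ≈ 1360 W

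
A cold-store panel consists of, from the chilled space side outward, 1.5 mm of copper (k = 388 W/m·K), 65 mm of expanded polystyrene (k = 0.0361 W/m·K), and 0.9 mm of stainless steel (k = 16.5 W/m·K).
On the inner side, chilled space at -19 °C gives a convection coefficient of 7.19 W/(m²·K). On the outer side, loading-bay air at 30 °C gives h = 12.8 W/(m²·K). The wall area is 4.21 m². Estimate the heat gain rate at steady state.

Q ≈ 102 W

Using the resistance-network approach (series):
R_inner film = 1/(h_i·A) = 1/(7.19×4.21) = 0.03304 K/W
R_copper = L/(kA) = 0.0015/(388×4.21) = 9.183×10^-7 K/W
R_expanded polystyrene = L/(kA) = 0.065/(0.0361×4.21) = 0.4277 K/W
R_stainless steel = L/(kA) = 0.0009/(16.5×4.21) = 1.296×10^-5 K/W
R_outer film = 1/(h_o·A) = 1/(12.8×4.21) = 0.01856 K/W
R_total = 0.4793 K/W
Q = ΔT / R_total = 49 / 0.4793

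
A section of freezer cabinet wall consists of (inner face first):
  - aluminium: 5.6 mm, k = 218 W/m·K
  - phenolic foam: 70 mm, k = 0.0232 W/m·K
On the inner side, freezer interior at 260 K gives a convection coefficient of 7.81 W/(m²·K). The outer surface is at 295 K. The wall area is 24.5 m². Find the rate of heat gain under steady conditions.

Q ≈ 273 W

Series thermal resistances:
R_inner film = 1/(h_i·A) = 1/(7.81×24.5) = 0.005226 K/W
R_aluminium = L/(kA) = 0.0056/(218×24.5) = 1.048×10^-6 K/W
R_phenolic foam = L/(kA) = 0.07/(0.0232×24.5) = 0.1232 K/W
R_total = 0.1284 K/W
Q = ΔT / R_total = 35 / 0.1284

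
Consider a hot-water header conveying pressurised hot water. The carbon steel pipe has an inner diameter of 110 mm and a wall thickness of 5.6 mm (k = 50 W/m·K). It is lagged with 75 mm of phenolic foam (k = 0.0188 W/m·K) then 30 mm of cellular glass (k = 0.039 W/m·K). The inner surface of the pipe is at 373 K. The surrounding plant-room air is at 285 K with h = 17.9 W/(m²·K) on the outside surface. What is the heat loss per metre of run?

q′ ≈ 11.4 W/m

Per-layer cylindrical resistances, series-summed:
R_carbon steel pipe wall = ln(60.6/55)/(2π×50×1) = 3.086×10^-4 K/W
R_phenolic foam = ln(135.6/60.6)/(2π×0.0188×1) = 6.818 K/W
R_cellular glass = ln(165.6/135.6)/(2π×0.039×1) = 0.8156 K/W
R_outer film = 1/(h_o·2πr_oL) = 1/(17.9×2π×0.1656×1) = 0.05369 K/W
R_total = 7.688 K/W
Q = ΔT/R_total = 88/7.688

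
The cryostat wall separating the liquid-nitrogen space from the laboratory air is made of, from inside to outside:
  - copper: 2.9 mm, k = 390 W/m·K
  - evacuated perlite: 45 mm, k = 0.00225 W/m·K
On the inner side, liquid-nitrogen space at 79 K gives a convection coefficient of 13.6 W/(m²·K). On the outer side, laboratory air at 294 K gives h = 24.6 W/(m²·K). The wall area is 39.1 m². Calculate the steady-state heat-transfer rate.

Q ≈ 418 W

Model the wall as resistances in series:
R_inner film = 1/(h_i·A) = 1/(13.6×39.1) = 0.001881 K/W
R_copper = L/(kA) = 0.0029/(390×39.1) = 1.902×10^-7 K/W
R_evacuated perlite = L/(kA) = 0.045/(0.00225×39.1) = 0.5115 K/W
R_outer film = 1/(h_o·A) = 1/(24.6×39.1) = 0.00104 K/W
R_total = 0.5144 K/W
Q = ΔT / R_total = 215 / 0.5144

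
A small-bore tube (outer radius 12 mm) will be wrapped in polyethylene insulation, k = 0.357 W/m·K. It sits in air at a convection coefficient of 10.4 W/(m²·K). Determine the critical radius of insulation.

r_cr ≈ 34.3 mm

For a cylinder r_cr = k/h = 0.357/10.4
r_cr = 34.3 mm; since the bare radius (12 mm) is below r_cr, adding a thin layer of insulation will *increase* heat loss.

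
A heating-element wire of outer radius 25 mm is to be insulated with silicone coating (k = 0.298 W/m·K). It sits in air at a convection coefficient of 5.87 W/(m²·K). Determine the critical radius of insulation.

r_cr ≈ 50.8 mm

For a cylinder r_cr = k/h = 0.298/5.87
r_cr = 50.8 mm; since the bare radius (25 mm) is below r_cr, adding a thin layer of insulation will *increase* heat loss.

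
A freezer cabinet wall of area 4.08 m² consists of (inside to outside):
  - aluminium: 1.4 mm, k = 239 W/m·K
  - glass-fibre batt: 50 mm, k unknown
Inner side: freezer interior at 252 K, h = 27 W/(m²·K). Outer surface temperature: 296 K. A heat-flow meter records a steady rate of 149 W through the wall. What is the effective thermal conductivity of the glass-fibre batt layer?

Thermal resistances in series:
R_inner film = 1/(h_i·A) = 1/(27×4.08) = 0.009078 K/W
R_aluminium = L/(kA) = 0.0014/(239×4.08) = 1.436×10^-6 K/W
Sum of known resistances R_other = 0.009079 K/W
Total R = ΔT/Q = 44/149 = 0.2953 K/W
R_glass-fibre batt = R_total − R_other = 0.2862 K/W
k = L/(R·A) = 0.05/(0.2862×4.08)

k ≈ 0.0428 W/(m·K)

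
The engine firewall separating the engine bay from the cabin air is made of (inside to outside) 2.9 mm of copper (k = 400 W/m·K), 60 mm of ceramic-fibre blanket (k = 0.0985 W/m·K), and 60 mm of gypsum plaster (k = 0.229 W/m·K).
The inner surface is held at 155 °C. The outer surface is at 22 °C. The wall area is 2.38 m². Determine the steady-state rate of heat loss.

Series thermal resistances:
R_copper = L/(kA) = 0.0029/(400×2.38) = 3.046×10^-6 K/W
R_ceramic-fibre blanket = L/(kA) = 0.06/(0.0985×2.38) = 0.2559 K/W
R_gypsum plaster = L/(kA) = 0.06/(0.229×2.38) = 0.1101 K/W
R_total = 0.366 K/W
Q = ΔT / R_total = 133 / 0.366

Q ≈ 363 W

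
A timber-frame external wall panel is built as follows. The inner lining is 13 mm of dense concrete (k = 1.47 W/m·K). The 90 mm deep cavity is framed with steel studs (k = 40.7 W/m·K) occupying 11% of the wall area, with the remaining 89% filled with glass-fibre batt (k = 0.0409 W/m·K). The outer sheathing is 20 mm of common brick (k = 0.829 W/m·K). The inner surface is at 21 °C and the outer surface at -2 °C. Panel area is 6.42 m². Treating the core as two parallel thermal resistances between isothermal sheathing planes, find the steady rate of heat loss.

Q ≈ 2790 W

Sheathing layers in series; stud and cavity paths in parallel between them.
R_inner = 0.013/(1.47×6.42) = 0.001377 K/W
R_stud  = 0.09/(40.7×0.11×6.42) = 0.003131 K/W
R_cav   = 0.09/(0.0409×0.89×6.42) = 0.3851 K/W
1/R_core = 1/R_stud + 1/R_cav → R_core = 0.003106 K/W
R_outer = 0.02/(0.829×6.42) = 0.003758 K/W
R_total = 0.008241 K/W
Q = ΔT/R_total = 23/0.008241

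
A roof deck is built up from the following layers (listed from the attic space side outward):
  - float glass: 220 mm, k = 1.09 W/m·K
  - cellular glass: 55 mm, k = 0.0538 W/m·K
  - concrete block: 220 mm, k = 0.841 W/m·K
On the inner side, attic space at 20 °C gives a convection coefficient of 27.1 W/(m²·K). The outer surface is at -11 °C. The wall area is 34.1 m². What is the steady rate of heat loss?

Using the resistance-network approach (series):
R_inner film = 1/(h_i·A) = 1/(27.1×34.1) = 0.001082 K/W
R_float glass = L/(kA) = 0.22/(1.09×34.1) = 0.005919 K/W
R_cellular glass = L/(kA) = 0.055/(0.0538×34.1) = 0.02998 K/W
R_concrete block = L/(kA) = 0.22/(0.841×34.1) = 0.007671 K/W
R_total = 0.04465 K/W
Q = ΔT / R_total = 31 / 0.04465

Q ≈ 694 W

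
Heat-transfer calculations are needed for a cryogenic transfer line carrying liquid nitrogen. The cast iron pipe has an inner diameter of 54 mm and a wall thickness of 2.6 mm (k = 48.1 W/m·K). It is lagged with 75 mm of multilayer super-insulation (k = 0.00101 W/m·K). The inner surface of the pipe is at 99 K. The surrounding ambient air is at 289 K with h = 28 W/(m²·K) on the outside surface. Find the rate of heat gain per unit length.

q′ ≈ 0.955 W/m

Treating each annulus and film as a series resistance:
R_cast iron pipe wall = ln(29.6/27)/(2π×48.1×1) = 3.042×10^-4 K/W
R_multilayer super-insulation = ln(104.6/29.6)/(2π×0.00101×1) = 198.9 K/W
R_outer film = 1/(h_o·2πr_oL) = 1/(28×2π×0.1046×1) = 0.05434 K/W
R_total = 199 K/W
Q = ΔT/R_total = 190/199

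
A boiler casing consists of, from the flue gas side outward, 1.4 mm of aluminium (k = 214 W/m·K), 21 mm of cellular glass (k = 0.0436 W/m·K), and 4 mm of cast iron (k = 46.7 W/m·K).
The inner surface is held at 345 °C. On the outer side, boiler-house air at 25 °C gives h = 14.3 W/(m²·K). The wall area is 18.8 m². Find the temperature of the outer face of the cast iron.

Thermal resistances in series:
R_aluminium = L/(kA) = 0.0014/(214×18.8) = 3.48×10^-7 K/W
R_cellular glass = L/(kA) = 0.021/(0.0436×18.8) = 0.02562 K/W
R_cast iron = L/(kA) = 0.004/(46.7×18.8) = 4.556×10^-6 K/W
R_outer film = 1/(h_o·A) = 1/(14.3×18.8) = 0.00372 K/W
R_total = 0.02934 K/W;  Q = ΔT/R_total = 320/0.02934 = 10900 W
T_interface = T_inner − Q·ΣR(inner→interface) = 345 − 10900×0.02562

T ≈ 65.6 °C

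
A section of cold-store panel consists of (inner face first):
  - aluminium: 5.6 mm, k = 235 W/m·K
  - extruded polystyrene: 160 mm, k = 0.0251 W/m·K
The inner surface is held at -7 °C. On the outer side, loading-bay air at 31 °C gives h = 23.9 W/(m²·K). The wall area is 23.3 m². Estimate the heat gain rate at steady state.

Thermal resistances in series:
R_aluminium = L/(kA) = 0.0056/(235×23.3) = 1.023×10^-6 K/W
R_extruded polystyrene = L/(kA) = 0.16/(0.0251×23.3) = 0.2736 K/W
R_outer film = 1/(h_o·A) = 1/(23.9×23.3) = 0.001796 K/W
R_total = 0.2754 K/W
Q = ΔT / R_total = 38 / 0.2754

Q ≈ 138 W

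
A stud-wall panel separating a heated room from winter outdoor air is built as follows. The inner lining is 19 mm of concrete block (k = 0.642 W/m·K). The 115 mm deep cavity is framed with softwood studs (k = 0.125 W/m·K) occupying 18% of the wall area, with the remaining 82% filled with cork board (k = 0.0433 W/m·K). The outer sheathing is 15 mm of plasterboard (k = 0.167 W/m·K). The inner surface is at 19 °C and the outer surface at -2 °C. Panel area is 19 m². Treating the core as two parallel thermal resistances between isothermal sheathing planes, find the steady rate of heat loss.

Q ≈ 190 W

Sheathing layers in series; stud and cavity paths in parallel between them.
R_inner = 0.019/(0.642×19) = 0.001558 K/W
R_stud  = 0.115/(0.125×0.18×19) = 0.269 K/W
R_cav   = 0.115/(0.0433×0.82×19) = 0.1705 K/W
1/R_core = 1/R_stud + 1/R_cav → R_core = 0.1043 K/W
R_outer = 0.015/(0.167×19) = 0.004727 K/W
R_total = 0.1106 K/W
Q = ΔT/R_total = 21/0.1106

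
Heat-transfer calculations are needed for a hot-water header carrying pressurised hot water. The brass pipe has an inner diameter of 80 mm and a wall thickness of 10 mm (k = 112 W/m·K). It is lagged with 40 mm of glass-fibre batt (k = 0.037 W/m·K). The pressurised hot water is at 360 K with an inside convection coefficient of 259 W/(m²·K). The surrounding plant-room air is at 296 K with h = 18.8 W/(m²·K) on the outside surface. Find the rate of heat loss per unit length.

For a radial system each layer contributes R = ln(r_out/r_in)/(2πkL); films add R = 1/(hA).
R_inner film = 1/(h_i·2πr₁L) = 1/(259×2π×0.04×1) = 0.01536 K/W
R_brass pipe wall = ln(50/40)/(2π×112×1) = 3.171×10^-4 K/W
R_glass-fibre batt = ln(90/50)/(2π×0.037×1) = 2.528 K/W
R_outer film = 1/(h_o·2πr_oL) = 1/(18.8×2π×0.09×1) = 0.09406 K/W
R_total = 2.638 K/W
Q = ΔT/R_total = 64/2.638

q′ ≈ 24.3 W/m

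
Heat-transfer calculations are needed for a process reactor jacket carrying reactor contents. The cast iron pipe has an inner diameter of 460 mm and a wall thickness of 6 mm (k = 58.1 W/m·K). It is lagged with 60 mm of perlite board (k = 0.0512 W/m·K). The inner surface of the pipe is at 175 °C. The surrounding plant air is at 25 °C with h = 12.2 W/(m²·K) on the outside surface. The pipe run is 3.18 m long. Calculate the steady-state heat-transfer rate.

Q ≈ 637 W

Radial resistances (cylindrical: R_cond = ln(r_o/r_i)/(2πkL), R_conv = 1/(h·2πrL)):
R_cast iron pipe wall = ln(236/230)/(2π×58.1×3.18) = 2.218×10^-5 K/W
R_perlite board = ln(296/236)/(2π×0.0512×3.18) = 0.2214 K/W
R_outer film = 1/(h_o·2πr_oL) = 1/(12.2×2π×0.296×3.18) = 0.01386 K/W
R_total = 0.2353 K/W
Q = ΔT/R_total = 150/0.2353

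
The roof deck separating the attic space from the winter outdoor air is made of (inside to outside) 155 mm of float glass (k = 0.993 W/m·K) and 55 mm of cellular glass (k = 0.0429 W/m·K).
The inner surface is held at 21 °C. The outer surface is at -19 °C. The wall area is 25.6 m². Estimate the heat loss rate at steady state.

Q ≈ 712 W

Series thermal resistances:
R_float glass = L/(kA) = 0.155/(0.993×25.6) = 0.006097 K/W
R_cellular glass = L/(kA) = 0.055/(0.0429×25.6) = 0.05008 K/W
R_total = 0.05618 K/W
Q = ΔT / R_total = 40 / 0.05618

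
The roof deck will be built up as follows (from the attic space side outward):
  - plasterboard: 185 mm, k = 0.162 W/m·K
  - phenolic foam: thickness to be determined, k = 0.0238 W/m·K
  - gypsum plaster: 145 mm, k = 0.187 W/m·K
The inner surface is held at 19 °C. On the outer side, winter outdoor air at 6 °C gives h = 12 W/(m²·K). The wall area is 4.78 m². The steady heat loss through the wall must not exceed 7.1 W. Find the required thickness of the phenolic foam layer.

Model the wall as resistances in series:
R_plasterboard = L/(kA) = 0.185/(0.162×4.78) = 0.2389 K/W
R_gypsum plaster = L/(kA) = 0.145/(0.187×4.78) = 0.1622 K/W
R_outer film = 1/(h_o·A) = 1/(12×4.78) = 0.01743 K/W
Sum of the known resistances R_other = 0.4186 K/W
Required total resistance R_tot = ΔT/Q_allow = 13/7.1 = 1.831 K/W
R_phenolic foam = R_tot − R_other = 1.412 K/W
L = R·k·A = 1.412×0.0238×4.78

L ≈ 161 mm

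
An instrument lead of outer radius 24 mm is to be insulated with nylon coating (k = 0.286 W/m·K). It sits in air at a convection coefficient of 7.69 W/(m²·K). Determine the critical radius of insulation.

r_cr ≈ 37.2 mm

For a cylinder r_cr = k/h = 0.286/7.69
r_cr = 37.2 mm; since the bare radius (24 mm) is below r_cr, adding a thin layer of insulation will *increase* heat loss.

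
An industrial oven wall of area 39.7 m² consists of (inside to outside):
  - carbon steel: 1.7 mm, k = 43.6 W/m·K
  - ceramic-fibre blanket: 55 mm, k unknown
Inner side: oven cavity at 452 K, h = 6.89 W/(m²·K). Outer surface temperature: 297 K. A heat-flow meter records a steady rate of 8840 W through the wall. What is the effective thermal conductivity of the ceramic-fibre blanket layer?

k ≈ 0.0998 W/(m·K)

Series thermal resistances:
R_inner film = 1/(h_i·A) = 1/(6.89×39.7) = 0.003656 K/W
R_carbon steel = L/(kA) = 0.0017/(43.6×39.7) = 9.821×10^-7 K/W
Sum of known resistances R_other = 0.003657 K/W
Total R = ΔT/Q = 155/8840 = 0.01753 K/W
R_ceramic-fibre blanket = R_total − R_other = 0.01388 K/W
k = L/(R·A) = 0.055/(0.01388×39.7)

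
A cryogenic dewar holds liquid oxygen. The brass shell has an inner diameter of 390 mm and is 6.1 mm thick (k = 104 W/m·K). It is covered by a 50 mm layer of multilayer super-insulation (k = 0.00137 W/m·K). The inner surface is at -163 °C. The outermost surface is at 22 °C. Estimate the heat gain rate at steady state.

Q ≈ 3.22 W

Each spherical layer contributes R = (1/r_i − 1/r_o)/(4πk):
R_brass shell = (1/0.195 − 1/0.2011)/(4π×104) = 1.19×10^-4 K/W
R_multilayer super-insulation = (1/0.2011 − 1/0.2511)/(4π×0.00137) = 57.51 K/W
R_total = 57.52 K/W
Q = ΔT/R_total = 185/57.52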